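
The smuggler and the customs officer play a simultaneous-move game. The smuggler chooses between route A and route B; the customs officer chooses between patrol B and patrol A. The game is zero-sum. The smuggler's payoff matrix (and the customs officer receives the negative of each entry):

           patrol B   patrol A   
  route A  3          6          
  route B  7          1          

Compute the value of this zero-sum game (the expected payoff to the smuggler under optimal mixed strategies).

The customs officer's mix must leave the smuggler indifferent between route A and route B.
  the smuggler's expected payoff from route A: q·3 + (1−q)·6 = -3q + 6
  the smuggler's expected payoff from route B: q·7 + (1−q)·1 = 6q + 1
  -3q + 6 = 6q + 1  ⇒  -9q = -5  ⇒  q = 5/9.
The value is the smuggler's expected payoff against this mix (using route A): (5/9)·3 + (4/9)·6 = 13/3.

v = 13/3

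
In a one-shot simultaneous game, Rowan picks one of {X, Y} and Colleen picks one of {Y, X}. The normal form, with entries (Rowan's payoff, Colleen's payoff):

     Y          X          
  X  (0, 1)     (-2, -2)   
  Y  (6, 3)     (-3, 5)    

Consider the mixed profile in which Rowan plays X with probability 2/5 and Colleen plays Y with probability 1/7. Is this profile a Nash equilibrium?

Yes

Check Colleen's indifference given Rowan's mix p = 2/5:
  payoff from Y = 11/5; payoff from X = 11/5 — equal.
Check Rowan's indifference given Colleen's mix q = 1/7:
  payoff from X = -12/7; payoff from Y = -12/7 — equal.
Both players are indifferent, so neither can profitably deviate.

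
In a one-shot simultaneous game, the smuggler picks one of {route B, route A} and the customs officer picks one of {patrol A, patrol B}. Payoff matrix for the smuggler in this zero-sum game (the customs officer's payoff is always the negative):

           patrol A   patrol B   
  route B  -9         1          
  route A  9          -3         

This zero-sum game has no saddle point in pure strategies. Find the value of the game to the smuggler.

Set the smuggler's expected payoff from route B equal to that from route A:
  the smuggler's expected payoff from route B: q·(-9) + (1−q)·1 = -10q + 1
  the smuggler's expected payoff from route A: q·9 + (1−q)·(-3) = 12q - 3
  -10q + 1 = 12q - 3  ⇒  -22q = -4  ⇒  q = 2/11.
The value is the smuggler's expected payoff against this mix (using route B): (2/11)·(-9) + (9/11)·1 = -9/11.

v = -9/11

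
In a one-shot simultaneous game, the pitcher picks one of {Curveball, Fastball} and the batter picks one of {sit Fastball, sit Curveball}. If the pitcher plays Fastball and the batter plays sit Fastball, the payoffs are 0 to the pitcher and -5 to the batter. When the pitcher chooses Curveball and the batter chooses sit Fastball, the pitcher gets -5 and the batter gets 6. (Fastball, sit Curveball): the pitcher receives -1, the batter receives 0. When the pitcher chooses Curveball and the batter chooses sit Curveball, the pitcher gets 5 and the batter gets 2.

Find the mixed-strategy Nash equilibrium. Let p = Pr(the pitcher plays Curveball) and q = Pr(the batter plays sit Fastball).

For the batter to be willing to mix, the batter must be indifferent between sit Fastball and sit Curveball, which pins down the pitcher's mix.
  the batter's expected payoff from sit Fastball: p·6 + (1−p)·(-5) = 11p - 5
  the batter's expected payoff from sit Curveball: p·2 + (1−p)·0 = 2p
  11p - 5 = 2p  ⇒  9p = 5  ⇒  p = 5/9.
The batter's mix must leave the pitcher indifferent between Curveball and Fastball.
  the pitcher's payoff from Curveball: q·(-5) + (1−q)·5 = -10q + 5
  the pitcher's payoff from Fastball: q·0 + (1−q)·(-1) = q - 1
  -10q + 5 = q - 1  ⇒  -11q = -6  ⇒  q = 6/11.

p = 5/9, q = 6/11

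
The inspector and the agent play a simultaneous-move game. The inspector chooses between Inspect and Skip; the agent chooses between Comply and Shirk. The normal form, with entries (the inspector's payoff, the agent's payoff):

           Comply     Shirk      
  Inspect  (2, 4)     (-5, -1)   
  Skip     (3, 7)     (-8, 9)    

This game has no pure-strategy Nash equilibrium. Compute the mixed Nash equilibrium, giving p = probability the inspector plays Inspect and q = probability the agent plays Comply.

p = 2/7, q = 3/4

The agent's indifference between Comply and Shirk determines the inspector's mixing probability p:
  the agent's payoff to Comply: p·4 + (1−p)·7 = -3p + 7
  the agent's payoff to Shirk: p·(-1) + (1−p)·9 = -10p + 9
  -3p + 7 = -10p + 9  ⇒  7p = 2  ⇒  p = 2/7.
The agent's mix must leave the inspector indifferent between Inspect and Skip.
  the inspector's payoff to Inspect: q·2 + (1−q)·(-5) = 7q - 5
  the inspector's payoff to Skip: q·3 + (1−q)·(-8) = 11q - 8
  7q - 5 = 11q - 8  ⇒  -4q = -3  ⇒  q = 3/4.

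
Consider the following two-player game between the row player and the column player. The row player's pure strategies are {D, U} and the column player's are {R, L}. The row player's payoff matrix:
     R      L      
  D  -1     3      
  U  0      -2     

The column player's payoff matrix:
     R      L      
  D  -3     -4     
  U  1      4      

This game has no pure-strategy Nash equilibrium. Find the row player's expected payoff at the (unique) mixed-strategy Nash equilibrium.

The row player's indifference between D and U determines the column player's mixing probability q:
  the row player's expected payoff from D: q·(-1) + (1−q)·3 = -4q + 3
  the row player's expected payoff from U: q·0 + (1−q)·(-2) = 2q - 2
  -4q + 3 = 2q - 2  ⇒  -6q = -5  ⇒  q = 5/6.
At equilibrium the row player is indifferent across rows, so the row player's payoff equals the payoff from D: (5/6)·(-1) + (1/6)·3 = -1/3.

-1/3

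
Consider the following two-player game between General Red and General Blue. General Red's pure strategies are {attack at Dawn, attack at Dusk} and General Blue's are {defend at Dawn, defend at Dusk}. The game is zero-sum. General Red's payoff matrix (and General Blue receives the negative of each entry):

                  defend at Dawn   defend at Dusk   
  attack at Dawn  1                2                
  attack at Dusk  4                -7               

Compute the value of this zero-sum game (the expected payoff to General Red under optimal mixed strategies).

v = 5/4

Set General Red's expected payoff from attack at Dawn equal to that from attack at Dusk:
  General Red's expected payoff from attack at Dawn: q·1 + (1−q)·2 = -q + 2
  General Red's expected payoff from attack at Dusk: q·4 + (1−q)·(-7) = 11q - 7
  -q + 2 = 11q - 7  ⇒  -12q = -9  ⇒  q = 3/4.
The value is General Red's expected payoff against this mix (using attack at Dawn): (3/4)·1 + (1/4)·2 = 5/4.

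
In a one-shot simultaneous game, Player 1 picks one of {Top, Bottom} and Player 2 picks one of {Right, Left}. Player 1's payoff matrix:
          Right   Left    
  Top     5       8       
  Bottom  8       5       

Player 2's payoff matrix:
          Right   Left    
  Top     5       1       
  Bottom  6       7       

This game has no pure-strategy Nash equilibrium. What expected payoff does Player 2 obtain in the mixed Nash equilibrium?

29/5

Player 1's mix must leave Player 2 indifferent between Right and Left.
  Player 2's expected payoff from Right: p·5 + (1−p)·6 = -p + 6
  Player 2's expected payoff from Left: p·1 + (1−p)·7 = -6p + 7
  -p + 6 = -6p + 7  ⇒  5p = 1  ⇒  p = 1/5.
At equilibrium Player 2 is indifferent across columns, so Player 2's payoff equals the payoff from Right: (1/5)·5 + (4/5)·6 = 29/5.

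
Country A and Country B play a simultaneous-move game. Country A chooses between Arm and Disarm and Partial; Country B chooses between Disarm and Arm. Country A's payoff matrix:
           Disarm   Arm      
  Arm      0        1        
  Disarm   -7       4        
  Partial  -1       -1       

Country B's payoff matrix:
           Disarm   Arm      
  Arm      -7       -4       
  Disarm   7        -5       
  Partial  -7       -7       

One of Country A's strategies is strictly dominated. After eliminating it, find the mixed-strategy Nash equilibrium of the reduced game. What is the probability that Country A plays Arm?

Country A's strategy Partial is strictly dominated by Arm: 0 > -1 and 1 > -1. Eliminate Partial.
Country B's indifference between Disarm and Arm determines Country A's mixing probability p:
  Country B's expected payoff from Disarm: p·(-7) + (1−p)·7 = -14p + 7
  Country B's expected payoff from Arm: p·(-4) + (1−p)·(-5) = p - 5
  -14p + 7 = p - 5  ⇒  -15p = -12  ⇒  p = 4/5.

p = 4/5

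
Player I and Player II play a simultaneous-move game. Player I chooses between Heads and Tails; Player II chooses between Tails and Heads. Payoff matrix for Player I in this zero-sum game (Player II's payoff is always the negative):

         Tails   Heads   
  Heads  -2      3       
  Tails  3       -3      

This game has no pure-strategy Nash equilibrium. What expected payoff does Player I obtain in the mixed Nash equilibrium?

3/11

Player II's mix must leave Player I indifferent between Heads and Tails.
  Player I's expected payoff from Heads: q·(-2) + (1−q)·3 = -5q + 3
  Player I's expected payoff from Tails: q·3 + (1−q)·(-3) = 6q - 3
  -5q + 3 = 6q - 3  ⇒  -11q = -6  ⇒  q = 6/11.
At equilibrium Player I is indifferent across rows, so Player I's payoff equals the payoff from Heads: (6/11)·(-2) + (5/11)·3 = 3/11.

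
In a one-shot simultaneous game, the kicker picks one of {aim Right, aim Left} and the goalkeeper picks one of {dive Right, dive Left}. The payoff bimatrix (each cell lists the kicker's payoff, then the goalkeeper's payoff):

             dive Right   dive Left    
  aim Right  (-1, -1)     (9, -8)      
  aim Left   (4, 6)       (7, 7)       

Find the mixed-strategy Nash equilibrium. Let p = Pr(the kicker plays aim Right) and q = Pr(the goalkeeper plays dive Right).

For the goalkeeper to be willing to mix, the goalkeeper must be indifferent between dive Right and dive Left, which pins down the kicker's mix.
  the goalkeeper's payoff from dive Right: p·(-1) + (1−p)·6 = -7p + 6
  the goalkeeper's payoff from dive Left: p·(-8) + (1−p)·7 = -15p + 7
  -7p + 6 = -15p + 7  ⇒  8p = 1  ⇒  p = 1/8.
The goalkeeper's mix must leave the kicker indifferent between aim Right and aim Left.
  the kicker's expected payoff from aim Right: q·(-1) + (1−q)·9 = -10q + 9
  the kicker's expected payoff from aim Left: q·4 + (1−q)·7 = -3q + 7
  -10q + 9 = -3q + 7  ⇒  -7q = -2  ⇒  q = 2/7.

p = 1/8, q = 2/7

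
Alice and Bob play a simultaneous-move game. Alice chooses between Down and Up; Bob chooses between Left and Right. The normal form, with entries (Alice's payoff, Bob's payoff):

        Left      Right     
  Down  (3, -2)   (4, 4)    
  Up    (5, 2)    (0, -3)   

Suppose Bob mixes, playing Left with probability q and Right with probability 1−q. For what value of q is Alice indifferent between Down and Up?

Alice's indifference between Down and Up determines Bob's mixing probability q:
  Alice's payoff to Down: q·3 + (1−q)·4 = -q + 4
  Alice's payoff to Up: q·5 + (1−q)·0 = 5q
  -q + 4 = 5q  ⇒  -6q = -4  ⇒  q = 2/3.

q = 2/3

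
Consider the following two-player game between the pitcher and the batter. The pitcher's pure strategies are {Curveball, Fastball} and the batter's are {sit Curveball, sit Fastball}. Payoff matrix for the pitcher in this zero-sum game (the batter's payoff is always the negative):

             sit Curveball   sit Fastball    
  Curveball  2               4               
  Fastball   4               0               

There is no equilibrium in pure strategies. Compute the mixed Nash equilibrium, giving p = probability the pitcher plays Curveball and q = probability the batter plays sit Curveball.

p = 2/3, q = 2/3

For the batter to be willing to mix, the batter must be indifferent between sit Curveball and sit Fastball, which pins down the pitcher's mix.
  the batter's expected payoff from sit Curveball: p·(-2) + (1−p)·(-4) = 2p - 4
  the batter's expected payoff from sit Fastball: p·(-4) + (1−p)·0 = -4p
  2p - 4 = -4p  ⇒  6p = 4  ⇒  p = 2/3.
The pitcher's indifference between Curveball and Fastball determines the batter's mixing probability q:
  the pitcher's payoff from Curveball: q·2 + (1−q)·4 = -2q + 4
  the pitcher's payoff from Fastball: q·4 + (1−q)·0 = 4q
  -2q + 4 = 4q  ⇒  -6q = -4  ⇒  q = 2/3.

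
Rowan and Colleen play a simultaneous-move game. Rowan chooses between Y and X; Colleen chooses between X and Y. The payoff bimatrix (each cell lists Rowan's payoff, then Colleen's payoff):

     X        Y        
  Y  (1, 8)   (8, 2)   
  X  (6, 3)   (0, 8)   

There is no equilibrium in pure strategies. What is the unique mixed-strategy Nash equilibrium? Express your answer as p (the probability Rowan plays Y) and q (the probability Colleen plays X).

p = 5/11, q = 8/13

Rowan's mix must leave Colleen indifferent between X and Y.
  Colleen's expected payoff from X: p·8 + (1−p)·3 = 5p + 3
  Colleen's expected payoff from Y: p·2 + (1−p)·8 = -6p + 8
  5p + 3 = -6p + 8  ⇒  11p = 5  ⇒  p = 5/11.
In a mixed equilibrium Rowan is indifferent between Y and X; this condition fixes q.
  Rowan's payoff from Y: q·1 + (1−q)·8 = -7q + 8
  Rowan's payoff from X: q·6 + (1−q)·0 = 6q
  -7q + 8 = 6q  ⇒  -13q = -8  ⇒  q = 8/13.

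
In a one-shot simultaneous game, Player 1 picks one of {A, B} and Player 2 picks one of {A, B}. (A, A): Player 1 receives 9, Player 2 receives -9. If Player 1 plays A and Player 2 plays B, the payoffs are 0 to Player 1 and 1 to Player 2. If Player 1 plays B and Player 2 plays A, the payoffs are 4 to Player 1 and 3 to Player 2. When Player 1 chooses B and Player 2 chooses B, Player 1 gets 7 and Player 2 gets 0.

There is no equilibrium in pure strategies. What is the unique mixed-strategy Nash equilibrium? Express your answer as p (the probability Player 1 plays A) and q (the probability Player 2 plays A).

Player 2's indifference between A and B determines Player 1's mixing probability p:
  Player 2's payoff to A: p·(-9) + (1−p)·3 = -12p + 3
  Player 2's payoff to B: p·1 + (1−p)·0 = p
  -12p + 3 = p  ⇒  -13p = -3  ⇒  p = 3/13.
For Player 1 to be willing to mix, Player 1 must be indifferent between A and B, which pins down Player 2's mix.
  Player 1's payoff to A: q·9 + (1−q)·0 = 9q
  Player 1's payoff to B: q·4 + (1−q)·7 = -3q + 7
  9q = -3q + 7  ⇒  12q = 7  ⇒  q = 7/12.

p = 3/13, q = 7/12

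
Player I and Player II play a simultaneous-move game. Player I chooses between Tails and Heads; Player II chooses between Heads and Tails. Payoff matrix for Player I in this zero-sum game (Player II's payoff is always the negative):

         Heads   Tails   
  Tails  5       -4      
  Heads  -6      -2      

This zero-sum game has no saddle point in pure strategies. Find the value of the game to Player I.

v = -34/13

Set Player I's expected payoff from Tails equal to that from Heads:
  Player I's expected payoff from Tails: q·5 + (1−q)·(-4) = 9q - 4
  Player I's expected payoff from Heads: q·(-6) + (1−q)·(-2) = -4q - 2
  9q - 4 = -4q - 2  ⇒  13q = 2  ⇒  q = 2/13.
The value is Player I's expected payoff against this mix (using Tails): (2/13)·5 + (11/13)·(-4) = -34/13.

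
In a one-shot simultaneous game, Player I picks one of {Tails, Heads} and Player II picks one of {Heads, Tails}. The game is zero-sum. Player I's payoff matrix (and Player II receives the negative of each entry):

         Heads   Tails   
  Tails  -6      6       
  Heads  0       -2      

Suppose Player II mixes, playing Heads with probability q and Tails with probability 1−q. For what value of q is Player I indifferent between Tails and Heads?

q = 4/7

In a mixed equilibrium Player I is indifferent between Tails and Heads; this condition fixes q.
  Player I's expected payoff from Tails: q·(-6) + (1−q)·6 = -12q + 6
  Player I's expected payoff from Heads: q·0 + (1−q)·(-2) = 2q - 2
  -12q + 6 = 2q - 2  ⇒  -14q = -8  ⇒  q = 4/7.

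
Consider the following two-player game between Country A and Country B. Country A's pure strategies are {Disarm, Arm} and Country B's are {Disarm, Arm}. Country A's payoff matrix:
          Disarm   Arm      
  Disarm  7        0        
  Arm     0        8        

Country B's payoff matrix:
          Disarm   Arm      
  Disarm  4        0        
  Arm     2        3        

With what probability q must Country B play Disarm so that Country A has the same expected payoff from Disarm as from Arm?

q = 8/15

For Country A to be willing to mix, Country A must be indifferent between Disarm and Arm, which pins down Country B's mix.
  Country A's expected payoff from Disarm: q·7 + (1−q)·0 = 7q
  Country A's expected payoff from Arm: q·0 + (1−q)·8 = -8q + 8
  7q = -8q + 8  ⇒  15q = 8  ⇒  q = 8/15.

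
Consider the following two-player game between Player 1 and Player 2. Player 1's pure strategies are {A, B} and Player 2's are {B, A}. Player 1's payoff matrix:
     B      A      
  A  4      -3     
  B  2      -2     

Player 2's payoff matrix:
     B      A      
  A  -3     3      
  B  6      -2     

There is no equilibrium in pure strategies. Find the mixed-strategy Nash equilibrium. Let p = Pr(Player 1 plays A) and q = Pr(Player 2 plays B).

p = 4/7, q = 1/3

Set Player 2's expected payoff from B equal to that from A:
  Player 2's expected payoff from B: p·(-3) + (1−p)·6 = -9p + 6
  Player 2's expected payoff from A: p·3 + (1−p)·(-2) = 5p - 2
  -9p + 6 = 5p - 2  ⇒  -14p = -8  ⇒  p = 4/7.
Set Player 1's expected payoff from A equal to that from B:
  Player 1's expected payoff from A: q·4 + (1−q)·(-3) = 7q - 3
  Player 1's expected payoff from B: q·2 + (1−q)·(-2) = 4q - 2
  7q - 3 = 4q - 2  ⇒  3q = 1  ⇒  q = 1/3.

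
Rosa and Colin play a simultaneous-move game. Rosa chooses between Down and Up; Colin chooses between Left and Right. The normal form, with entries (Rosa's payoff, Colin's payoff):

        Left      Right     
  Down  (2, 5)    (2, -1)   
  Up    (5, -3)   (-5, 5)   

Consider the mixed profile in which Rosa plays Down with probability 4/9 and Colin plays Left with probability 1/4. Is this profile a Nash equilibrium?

No

Given Rosa's mix p = 4/9, Colin's payoff from Left is 5/9 but from Right is 7/3. Colin strictly prefers Right, so Colin would not mix.
So the proposed profile is not a Nash equilibrium.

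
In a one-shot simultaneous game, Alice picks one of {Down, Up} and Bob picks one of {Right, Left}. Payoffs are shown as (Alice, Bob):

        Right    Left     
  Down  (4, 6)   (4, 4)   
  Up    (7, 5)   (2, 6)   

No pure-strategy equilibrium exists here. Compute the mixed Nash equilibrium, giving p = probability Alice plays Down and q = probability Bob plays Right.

Alice's mix must leave Bob indifferent between Right and Left.
  Bob's expected payoff from Right: p·6 + (1−p)·5 = p + 5
  Bob's expected payoff from Left: p·4 + (1−p)·6 = -2p + 6
  p + 5 = -2p + 6  ⇒  3p = 1  ⇒  p = 1/3.
In a mixed equilibrium Alice is indifferent between Down and Up; this condition fixes q.
  Alice's expected payoff from Down: q·4 + (1−q)·4 = 4
  Alice's expected payoff from Up: q·7 + (1−q)·2 = 5q + 2
  4 = 5q + 2  ⇒  -5q = -2  ⇒  q = 2/5.

p = 1/3, q = 2/5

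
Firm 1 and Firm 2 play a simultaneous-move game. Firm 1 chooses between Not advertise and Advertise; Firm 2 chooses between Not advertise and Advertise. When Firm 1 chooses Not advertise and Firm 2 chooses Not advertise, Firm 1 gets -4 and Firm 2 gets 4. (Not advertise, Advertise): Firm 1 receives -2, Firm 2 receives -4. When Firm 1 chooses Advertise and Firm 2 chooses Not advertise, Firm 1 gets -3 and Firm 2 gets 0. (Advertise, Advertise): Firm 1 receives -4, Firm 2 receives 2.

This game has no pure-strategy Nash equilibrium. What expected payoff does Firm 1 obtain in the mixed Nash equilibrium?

In a mixed equilibrium Firm 1 is indifferent between Not advertise and Advertise; this condition fixes q.
  Firm 1's payoff from Not advertise: q·(-4) + (1−q)·(-2) = -2q - 2
  Firm 1's payoff from Advertise: q·(-3) + (1−q)·(-4) = q - 4
  -2q - 2 = q - 4  ⇒  -3q = -2  ⇒  q = 2/3.
At equilibrium Firm 1 is indifferent across rows, so Firm 1's payoff equals the payoff from Not advertise: (2/3)·(-4) + (1/3)·(-2) = -10/3.

-10/3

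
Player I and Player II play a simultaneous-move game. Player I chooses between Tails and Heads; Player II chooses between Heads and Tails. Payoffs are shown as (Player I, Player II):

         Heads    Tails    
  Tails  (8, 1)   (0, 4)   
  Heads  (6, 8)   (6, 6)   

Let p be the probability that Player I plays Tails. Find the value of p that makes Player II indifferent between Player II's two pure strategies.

In a mixed equilibrium Player II is indifferent between Heads and Tails; this condition fixes p.
  Player II's payoff to Heads: p·1 + (1−p)·8 = -7p + 8
  Player II's payoff to Tails: p·4 + (1−p)·6 = -2p + 6
  -7p + 8 = -2p + 6  ⇒  -5p = -2  ⇒  p = 2/5.

p = 2/5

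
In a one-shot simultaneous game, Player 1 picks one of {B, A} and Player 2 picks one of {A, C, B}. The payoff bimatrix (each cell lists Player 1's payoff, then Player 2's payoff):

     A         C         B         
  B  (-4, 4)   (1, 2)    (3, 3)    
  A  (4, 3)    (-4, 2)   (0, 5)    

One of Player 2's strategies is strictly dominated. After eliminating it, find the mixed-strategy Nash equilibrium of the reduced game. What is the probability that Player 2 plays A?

Player 2's strategy C is strictly dominated by B: 3 > 2 and 5 > 2. Eliminate C.
For Player 1 to be willing to mix, Player 1 must be indifferent between B and A, which pins down Player 2's mix.
  Player 1's payoff from B: q·(-4) + (1−q)·3 = -7q + 3
  Player 1's payoff from A: q·4 + (1−q)·0 = 4q
  -7q + 3 = 4q  ⇒  -11q = -3  ⇒  q = 3/11.

q = 3/11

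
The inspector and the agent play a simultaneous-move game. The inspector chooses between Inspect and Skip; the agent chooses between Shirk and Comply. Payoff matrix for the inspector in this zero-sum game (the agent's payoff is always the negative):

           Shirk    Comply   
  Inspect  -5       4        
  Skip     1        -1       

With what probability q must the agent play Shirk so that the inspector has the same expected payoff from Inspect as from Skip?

q = 5/11

For the inspector to be willing to mix, the inspector must be indifferent between Inspect and Skip, which pins down the agent's mix.
  the inspector's expected payoff from Inspect: q·(-5) + (1−q)·4 = -9q + 4
  the inspector's expected payoff from Skip: q·1 + (1−q)·(-1) = 2q - 1
  -9q + 4 = 2q - 1  ⇒  -11q = -5  ⇒  q = 5/11.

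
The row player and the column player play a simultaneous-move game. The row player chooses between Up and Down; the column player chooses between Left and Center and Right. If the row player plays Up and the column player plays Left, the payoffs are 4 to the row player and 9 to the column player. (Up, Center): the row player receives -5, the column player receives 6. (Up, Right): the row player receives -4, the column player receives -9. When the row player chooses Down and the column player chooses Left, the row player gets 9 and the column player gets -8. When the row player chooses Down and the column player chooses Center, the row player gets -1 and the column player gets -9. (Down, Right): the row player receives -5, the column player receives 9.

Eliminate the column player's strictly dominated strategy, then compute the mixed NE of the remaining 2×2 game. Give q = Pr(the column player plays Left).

q = 1/6

The column player's strategy Center is strictly dominated by Left: 9 > 6 and -8 > -9. Eliminate Center.
The row player's indifference between Up and Down determines the column player's mixing probability q:
  the row player's payoff from Up: q·4 + (1−q)·(-4) = 8q - 4
  the row player's payoff from Down: q·9 + (1−q)·(-5) = 14q - 5
  8q - 4 = 14q - 5  ⇒  -6q = -1  ⇒  q = 1/6.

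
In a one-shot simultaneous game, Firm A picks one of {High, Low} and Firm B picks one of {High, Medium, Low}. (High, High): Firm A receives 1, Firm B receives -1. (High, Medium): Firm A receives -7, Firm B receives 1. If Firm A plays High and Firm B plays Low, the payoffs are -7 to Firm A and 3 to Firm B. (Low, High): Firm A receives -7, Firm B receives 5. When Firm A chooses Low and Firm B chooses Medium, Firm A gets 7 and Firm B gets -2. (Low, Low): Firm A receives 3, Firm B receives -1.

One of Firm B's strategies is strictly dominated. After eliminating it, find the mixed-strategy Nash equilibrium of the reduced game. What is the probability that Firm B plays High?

q = 5/9

Firm B's strategy Medium is strictly dominated by Low: 3 > 1 and -1 > -2. Eliminate Medium.
Firm A's indifference between High and Low determines Firm B's mixing probability q:
  Firm A's payoff to High: q·1 + (1−q)·(-7) = 8q - 7
  Firm A's payoff to Low: q·(-7) + (1−q)·3 = -10q + 3
  8q - 7 = -10q + 3  ⇒  18q = 10  ⇒  q = 5/9.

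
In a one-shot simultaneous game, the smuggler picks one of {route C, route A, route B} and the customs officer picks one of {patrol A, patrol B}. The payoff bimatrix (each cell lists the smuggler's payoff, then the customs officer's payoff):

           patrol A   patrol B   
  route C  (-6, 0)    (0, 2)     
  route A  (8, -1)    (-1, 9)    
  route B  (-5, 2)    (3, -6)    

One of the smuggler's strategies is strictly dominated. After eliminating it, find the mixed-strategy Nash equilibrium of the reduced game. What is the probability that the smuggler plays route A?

The smuggler's strategy route C is strictly dominated by route B: -5 > -6 and 3 > 0. Eliminate route C.
In a mixed equilibrium the customs officer is indifferent between patrol A and patrol B; this condition fixes p.
  the customs officer's expected payoff from patrol A: p·(-1) + (1−p)·2 = -3p + 2
  the customs officer's expected payoff from patrol B: p·9 + (1−p)·(-6) = 15p - 6
  -3p + 2 = 15p - 6  ⇒  -18p = -8  ⇒  p = 4/9.

p = 4/9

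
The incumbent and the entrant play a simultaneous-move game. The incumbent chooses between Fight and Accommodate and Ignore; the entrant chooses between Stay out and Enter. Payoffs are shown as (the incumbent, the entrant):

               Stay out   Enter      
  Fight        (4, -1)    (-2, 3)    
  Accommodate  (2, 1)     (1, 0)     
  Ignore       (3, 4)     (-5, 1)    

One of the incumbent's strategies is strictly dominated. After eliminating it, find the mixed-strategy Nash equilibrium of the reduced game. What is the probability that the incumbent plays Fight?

The incumbent's strategy Ignore is strictly dominated by Fight: 4 > 3 and -2 > -5. Eliminate Ignore.
The incumbent's mix must leave the entrant indifferent between Stay out and Enter.
  the entrant's payoff from Stay out: p·(-1) + (1−p)·1 = -2p + 1
  the entrant's payoff from Enter: p·3 + (1−p)·0 = 3p
  -2p + 1 = 3p  ⇒  -5p = -1  ⇒  p = 1/5.

p = 1/5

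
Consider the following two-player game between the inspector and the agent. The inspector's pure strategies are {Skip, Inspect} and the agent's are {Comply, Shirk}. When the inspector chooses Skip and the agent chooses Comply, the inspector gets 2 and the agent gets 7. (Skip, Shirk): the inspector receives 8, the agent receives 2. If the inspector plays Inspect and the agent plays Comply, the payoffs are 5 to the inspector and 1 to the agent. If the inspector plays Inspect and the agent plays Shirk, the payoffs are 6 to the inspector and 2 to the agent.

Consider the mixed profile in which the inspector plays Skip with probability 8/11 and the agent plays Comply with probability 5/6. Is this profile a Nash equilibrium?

Given the inspector's mix p = 8/11, the agent's payoff from Comply is 59/11 but from Shirk is 2. The agent strictly prefers Comply, so the agent would not mix.
So the proposed profile is not a Nash equilibrium.

No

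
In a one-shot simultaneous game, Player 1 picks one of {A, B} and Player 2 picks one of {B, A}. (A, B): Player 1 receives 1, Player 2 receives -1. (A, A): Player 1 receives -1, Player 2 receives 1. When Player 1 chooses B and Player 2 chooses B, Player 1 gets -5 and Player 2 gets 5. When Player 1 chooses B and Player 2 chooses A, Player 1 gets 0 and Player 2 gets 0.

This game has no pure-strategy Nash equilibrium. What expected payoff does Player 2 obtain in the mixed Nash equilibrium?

For Player 2 to be willing to mix, Player 2 must be indifferent between B and A, which pins down Player 1's mix.
  Player 2's payoff to B: p·(-1) + (1−p)·5 = -6p + 5
  Player 2's payoff to A: p·1 + (1−p)·0 = p
  -6p + 5 = p  ⇒  -7p = -5  ⇒  p = 5/7.
At equilibrium Player 2 is indifferent across columns, so Player 2's payoff equals the payoff from B: (5/7)·(-1) + (2/7)·5 = 5/7.

5/7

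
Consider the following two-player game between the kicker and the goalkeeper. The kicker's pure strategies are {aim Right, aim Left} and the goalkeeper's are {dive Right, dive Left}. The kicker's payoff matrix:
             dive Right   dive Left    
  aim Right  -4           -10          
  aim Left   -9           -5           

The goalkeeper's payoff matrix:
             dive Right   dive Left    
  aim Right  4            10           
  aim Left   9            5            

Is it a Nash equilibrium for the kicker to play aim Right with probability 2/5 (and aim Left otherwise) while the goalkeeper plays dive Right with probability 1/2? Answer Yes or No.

Yes

Check the goalkeeper's indifference given the kicker's mix p = 2/5:
  payoff from dive Right = 7; payoff from dive Left = 7 — equal.
Check the kicker's indifference given the goalkeeper's mix q = 1/2:
  payoff from aim Right = -7; payoff from aim Left = -7 — equal.
Both players are indifferent, so neither can profitably deviate.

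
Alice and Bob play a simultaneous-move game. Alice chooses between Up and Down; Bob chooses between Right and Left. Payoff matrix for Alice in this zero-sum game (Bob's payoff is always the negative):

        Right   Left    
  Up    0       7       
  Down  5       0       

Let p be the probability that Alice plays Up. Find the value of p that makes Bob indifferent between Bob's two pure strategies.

Set Bob's expected payoff from Right equal to that from Left:
  Bob's payoff from Right: p·0 + (1−p)·(-5) = 5p - 5
  Bob's payoff from Left: p·(-7) + (1−p)·0 = -7p
  5p - 5 = -7p  ⇒  12p = 5  ⇒  p = 5/12.

p = 5/12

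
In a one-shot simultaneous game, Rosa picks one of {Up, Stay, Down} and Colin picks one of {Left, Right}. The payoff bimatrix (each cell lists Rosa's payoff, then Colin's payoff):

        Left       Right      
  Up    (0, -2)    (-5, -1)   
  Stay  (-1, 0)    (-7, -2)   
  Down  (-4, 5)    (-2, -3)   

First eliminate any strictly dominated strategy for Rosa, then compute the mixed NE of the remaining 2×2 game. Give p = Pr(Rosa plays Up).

Rosa's strategy Stay is strictly dominated by Up: 0 > -1 and -5 > -7. Eliminate Stay.
Colin's indifference between Left and Right determines Rosa's mixing probability p:
  Colin's payoff from Left: p·(-2) + (1−p)·5 = -7p + 5
  Colin's payoff from Right: p·(-1) + (1−p)·(-3) = 2p - 3
  -7p + 5 = 2p - 3  ⇒  -9p = -8  ⇒  p = 8/9.

p = 8/9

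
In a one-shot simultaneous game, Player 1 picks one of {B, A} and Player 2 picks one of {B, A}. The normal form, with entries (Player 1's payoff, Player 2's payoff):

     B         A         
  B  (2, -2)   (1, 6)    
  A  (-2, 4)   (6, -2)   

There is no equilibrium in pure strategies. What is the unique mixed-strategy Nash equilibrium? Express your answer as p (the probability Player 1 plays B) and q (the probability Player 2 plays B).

p = 3/7, q = 5/9

Player 2's indifference between B and A determines Player 1's mixing probability p:
  Player 2's payoff to B: p·(-2) + (1−p)·4 = -6p + 4
  Player 2's payoff to A: p·6 + (1−p)·(-2) = 8p - 2
  -6p + 4 = 8p - 2  ⇒  -14p = -6  ⇒  p = 3/7.
In a mixed equilibrium Player 1 is indifferent between B and A; this condition fixes q.
  Player 1's payoff to B: q·2 + (1−q)·1 = q + 1
  Player 1's payoff to A: q·(-2) + (1−q)·6 = -8q + 6
  q + 1 = -8q + 6  ⇒  9q = 5  ⇒  q = 5/9.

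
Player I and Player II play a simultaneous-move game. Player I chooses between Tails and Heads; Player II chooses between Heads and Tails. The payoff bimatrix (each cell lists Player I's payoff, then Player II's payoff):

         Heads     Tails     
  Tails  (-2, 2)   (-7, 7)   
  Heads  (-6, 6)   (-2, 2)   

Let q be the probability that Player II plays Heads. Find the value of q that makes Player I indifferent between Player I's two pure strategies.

For Player I to be willing to mix, Player I must be indifferent between Tails and Heads, which pins down Player II's mix.
  Player I's payoff to Tails: q·(-2) + (1−q)·(-7) = 5q - 7
  Player I's payoff to Heads: q·(-6) + (1−q)·(-2) = -4q - 2
  5q - 7 = -4q - 2  ⇒  9q = 5  ⇒  q = 5/9.

q = 5/9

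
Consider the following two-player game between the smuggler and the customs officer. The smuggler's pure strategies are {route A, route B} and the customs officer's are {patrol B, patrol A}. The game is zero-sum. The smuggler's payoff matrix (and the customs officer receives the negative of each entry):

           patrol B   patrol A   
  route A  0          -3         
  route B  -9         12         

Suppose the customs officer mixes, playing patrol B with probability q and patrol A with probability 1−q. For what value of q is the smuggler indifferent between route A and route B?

The smuggler's indifference between route A and route B determines the customs officer's mixing probability q:
  the smuggler's payoff from route A: q·0 + (1−q)·(-3) = 3q - 3
  the smuggler's payoff from route B: q·(-9) + (1−q)·12 = -21q + 12
  3q - 3 = -21q + 12  ⇒  24q = 15  ⇒  q = 5/8.

q = 5/8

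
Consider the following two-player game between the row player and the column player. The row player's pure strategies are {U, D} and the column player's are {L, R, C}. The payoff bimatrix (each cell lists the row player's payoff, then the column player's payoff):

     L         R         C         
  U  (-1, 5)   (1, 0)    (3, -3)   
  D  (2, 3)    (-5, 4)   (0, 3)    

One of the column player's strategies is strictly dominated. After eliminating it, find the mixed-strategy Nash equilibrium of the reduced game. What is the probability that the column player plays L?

The column player's strategy C is strictly dominated by R: 0 > -3 and 4 > 3. Eliminate C.
The column player's mix must leave the row player indifferent between U and D.
  the row player's payoff to U: q·(-1) + (1−q)·1 = -2q + 1
  the row player's payoff to D: q·2 + (1−q)·(-5) = 7q - 5
  -2q + 1 = 7q - 5  ⇒  -9q = -6  ⇒  q = 2/3.

q = 2/3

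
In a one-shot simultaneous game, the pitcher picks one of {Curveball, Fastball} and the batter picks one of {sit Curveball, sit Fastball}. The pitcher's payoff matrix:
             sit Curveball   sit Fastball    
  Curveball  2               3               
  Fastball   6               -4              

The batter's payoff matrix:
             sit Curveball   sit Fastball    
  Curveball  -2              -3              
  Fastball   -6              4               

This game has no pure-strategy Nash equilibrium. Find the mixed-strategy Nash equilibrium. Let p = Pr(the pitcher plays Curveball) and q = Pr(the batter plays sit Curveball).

In a mixed equilibrium the batter is indifferent between sit Curveball and sit Fastball; this condition fixes p.
  the batter's payoff to sit Curveball: p·(-2) + (1−p)·(-6) = 4p - 6
  the batter's payoff to sit Fastball: p·(-3) + (1−p)·4 = -7p + 4
  4p - 6 = -7p + 4  ⇒  11p = 10  ⇒  p = 10/11.
For the pitcher to be willing to mix, the pitcher must be indifferent between Curveball and Fastball, which pins down the batter's mix.
  the pitcher's payoff to Curveball: q·2 + (1−q)·3 = -q + 3
  the pitcher's payoff to Fastball: q·6 + (1−q)·(-4) = 10q - 4
  -q + 3 = 10q - 4  ⇒  -11q = -7  ⇒  q = 7/11.

p = 10/11, q = 7/11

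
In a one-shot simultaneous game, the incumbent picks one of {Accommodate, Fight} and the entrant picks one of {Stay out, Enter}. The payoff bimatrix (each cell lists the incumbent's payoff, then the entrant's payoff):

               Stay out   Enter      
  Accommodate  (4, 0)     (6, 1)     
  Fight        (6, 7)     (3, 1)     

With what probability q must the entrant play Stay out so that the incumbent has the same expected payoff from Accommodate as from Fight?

q = 3/5

For the incumbent to be willing to mix, the incumbent must be indifferent between Accommodate and Fight, which pins down the entrant's mix.
  the incumbent's payoff from Accommodate: q·4 + (1−q)·6 = -2q + 6
  the incumbent's payoff from Fight: q·6 + (1−q)·3 = 3q + 3
  -2q + 6 = 3q + 3  ⇒  -5q = -3  ⇒  q = 3/5.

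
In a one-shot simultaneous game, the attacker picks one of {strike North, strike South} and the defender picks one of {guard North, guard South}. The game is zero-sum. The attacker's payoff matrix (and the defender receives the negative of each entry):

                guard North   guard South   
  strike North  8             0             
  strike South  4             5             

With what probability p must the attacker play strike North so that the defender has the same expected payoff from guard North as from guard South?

p = 1/9

The attacker's mix must leave the defender indifferent between guard North and guard South.
  the defender's expected payoff from guard North: p·(-8) + (1−p)·(-4) = -4p - 4
  the defender's expected payoff from guard South: p·0 + (1−p)·(-5) = 5p - 5
  -4p - 4 = 5p - 5  ⇒  -9p = -1  ⇒  p = 1/9.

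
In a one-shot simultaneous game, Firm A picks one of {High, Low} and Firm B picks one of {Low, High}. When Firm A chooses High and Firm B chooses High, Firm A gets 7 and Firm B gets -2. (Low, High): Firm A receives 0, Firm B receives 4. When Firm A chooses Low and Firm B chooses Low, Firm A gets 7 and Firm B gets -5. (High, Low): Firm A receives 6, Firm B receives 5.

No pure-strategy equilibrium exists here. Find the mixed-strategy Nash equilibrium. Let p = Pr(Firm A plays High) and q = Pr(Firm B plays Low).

p = 9/16, q = 7/8

Firm A's mix must leave Firm B indifferent between Low and High.
  Firm B's payoff to Low: p·5 + (1−p)·(-5) = 10p - 5
  Firm B's payoff to High: p·(-2) + (1−p)·4 = -6p + 4
  10p - 5 = -6p + 4  ⇒  16p = 9  ⇒  p = 9/16.
In a mixed equilibrium Firm A is indifferent between High and Low; this condition fixes q.
  Firm A's expected payoff from High: q·6 + (1−q)·7 = -q + 7
  Firm A's expected payoff from Low: q·7 + (1−q)·0 = 7q
  -q + 7 = 7q  ⇒  -8q = -7  ⇒  q = 7/8.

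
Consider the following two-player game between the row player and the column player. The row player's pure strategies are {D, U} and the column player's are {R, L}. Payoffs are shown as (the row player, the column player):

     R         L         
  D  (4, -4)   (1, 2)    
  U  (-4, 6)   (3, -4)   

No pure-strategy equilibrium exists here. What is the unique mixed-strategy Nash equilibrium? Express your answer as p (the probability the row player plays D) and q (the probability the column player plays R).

p = 5/8, q = 1/5

The column player's indifference between R and L determines the row player's mixing probability p:
  the column player's expected payoff from R: p·(-4) + (1−p)·6 = -10p + 6
  the column player's expected payoff from L: p·2 + (1−p)·(-4) = 6p - 4
  -10p + 6 = 6p - 4  ⇒  -16p = -10  ⇒  p = 5/8.
For the row player to be willing to mix, the row player must be indifferent between D and U, which pins down the column player's mix.
  the row player's expected payoff from D: q·4 + (1−q)·1 = 3q + 1
  the row player's expected payoff from U: q·(-4) + (1−q)·3 = -7q + 3
  3q + 1 = -7q + 3  ⇒  10q = 2  ⇒  q = 1/5.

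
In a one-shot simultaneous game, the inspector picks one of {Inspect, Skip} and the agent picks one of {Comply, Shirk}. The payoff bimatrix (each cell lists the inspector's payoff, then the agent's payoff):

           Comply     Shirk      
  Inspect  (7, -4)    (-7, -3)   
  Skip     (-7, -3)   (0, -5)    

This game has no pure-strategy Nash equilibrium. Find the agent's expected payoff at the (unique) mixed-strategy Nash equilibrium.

-11/3

In a mixed equilibrium the agent is indifferent between Comply and Shirk; this condition fixes p.
  the agent's payoff from Comply: p·(-4) + (1−p)·(-3) = -p - 3
  the agent's payoff from Shirk: p·(-3) + (1−p)·(-5) = 2p - 5
  -p - 3 = 2p - 5  ⇒  -3p = -2  ⇒  p = 2/3.
At equilibrium the agent is indifferent across columns, so the agent's payoff equals the payoff from Comply: (2/3)·(-4) + (1/3)·(-3) = -11/3.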